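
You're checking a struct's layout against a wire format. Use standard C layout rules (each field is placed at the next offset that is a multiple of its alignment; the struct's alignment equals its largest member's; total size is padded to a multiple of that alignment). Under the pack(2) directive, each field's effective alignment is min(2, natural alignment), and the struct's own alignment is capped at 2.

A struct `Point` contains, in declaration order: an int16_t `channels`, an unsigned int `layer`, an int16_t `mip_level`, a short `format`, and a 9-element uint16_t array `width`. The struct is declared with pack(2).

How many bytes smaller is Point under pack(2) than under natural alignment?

natural layout:
  @0: channels [2B, align 2] → 2
  +2 pad (align 4)
  @4: layer [4B, align 4] → 8
  @8: mip_level [2B, align 2] → 10
  @10: format [2B, align 2] → 12
  @12: width [18B, align 2] → 30
  +2 tail pad (align 4)
  size 32, align 4
packed(2) layout:
  @0: channels [2B, align 2] → 2
  @2: layer [4B, align 2] → 6
  @6: mip_level [2B, align 2] → 8
  @8: format [2B, align 2] → 10
  @10: width [18B, align 2] → 28
  size 28, align 2
32 − 28 = 4

4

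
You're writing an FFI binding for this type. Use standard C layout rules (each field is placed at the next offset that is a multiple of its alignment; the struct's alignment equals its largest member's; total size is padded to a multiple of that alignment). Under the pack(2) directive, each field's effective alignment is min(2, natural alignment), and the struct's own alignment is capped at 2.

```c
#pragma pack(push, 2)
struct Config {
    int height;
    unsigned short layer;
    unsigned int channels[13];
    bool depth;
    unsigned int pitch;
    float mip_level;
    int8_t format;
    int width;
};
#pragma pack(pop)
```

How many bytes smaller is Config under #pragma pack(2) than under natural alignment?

natural layout:
  0..4  height  (4B, 4-aligned)
  4..6  layer  (2B, 2-aligned)
  6..8  -- padding (2B)
  8..60  channels  (52B, 4-aligned)
  60..61  depth  (1B, 1-aligned)
  61..64  -- padding (3B)
  64..68  pitch  (4B, 4-aligned)
  68..72  mip_level  (4B, 4-aligned)
  72..73  format  (1B, 1-aligned)
  73..76  -- padding (3B)
  76..80  width  (4B, 4-aligned)
  sizeof = 80, alignof = 4
packed(2) layout:
  0..4  height  (4B, 2-aligned)
  4..6  layer  (2B, 2-aligned)
  6..58  channels  (52B, 2-aligned)
  58..59  depth  (1B, 1-aligned)
  59..60  -- padding (1B)
  60..64  pitch  (4B, 2-aligned)
  64..68  mip_level  (4B, 2-aligned)
  68..69  format  (1B, 1-aligned)
  69..70  -- padding (1B)
  70..74  width  (4B, 2-aligned)
  sizeof = 74, alignof = 2
80 − 74 = 6

6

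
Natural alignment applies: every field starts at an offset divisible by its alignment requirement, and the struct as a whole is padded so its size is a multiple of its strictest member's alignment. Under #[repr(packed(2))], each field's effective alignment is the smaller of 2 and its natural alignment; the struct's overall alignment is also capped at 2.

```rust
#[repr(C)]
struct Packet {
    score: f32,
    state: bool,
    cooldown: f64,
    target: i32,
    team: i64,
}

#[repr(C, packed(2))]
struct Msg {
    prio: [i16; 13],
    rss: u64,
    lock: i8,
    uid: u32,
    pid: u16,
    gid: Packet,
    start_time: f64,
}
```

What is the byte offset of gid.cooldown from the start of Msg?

50

Packet: score at 0 (size 4, align 4) → ends 4; state at 4 (size 1, align 1) → ends 5; pad 3 to align 8 for cooldown; cooldown at 8 (size 8, align 8) → ends 16; target at 16 (size 4, align 4) → ends 20; pad 4 to align 8 for team; team at 24 (size 8, align 8) → ends 32; total 32 bytes, alignment 8
prio at 0 (size 26, align 2) → ends 26
rss at 26 (size 8, align 2) → ends 34
lock at 34 (size 1, align 1) → ends 35
pad 1 to align 2 for uid
uid at 36 (size 4, align 2) → ends 40
pid at 40 (size 2, align 2) → ends 42
gid at 42 (size 32, align 2) → ends 74
within Packet: cooldown at 8
42 + 8 = 50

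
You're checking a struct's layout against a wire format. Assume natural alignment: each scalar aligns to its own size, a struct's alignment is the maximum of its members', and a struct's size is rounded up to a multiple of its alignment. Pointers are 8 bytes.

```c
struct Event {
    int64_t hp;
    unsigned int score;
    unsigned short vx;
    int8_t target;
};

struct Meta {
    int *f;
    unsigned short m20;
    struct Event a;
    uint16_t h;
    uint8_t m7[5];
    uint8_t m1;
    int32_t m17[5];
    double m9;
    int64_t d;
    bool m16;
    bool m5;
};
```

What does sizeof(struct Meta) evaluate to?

88 bytes

Event: 0..8  hp  (8B, 8-aligned); 8..12  score  (4B, 4-aligned); 12..14  vx  (2B, 2-aligned); 14..15  target  (1B, 1-aligned); 15..16  -- tail padding (1B); sizeof = 16, alignof = 8
0..8  f  (8B, 8-aligned)
8..10  m20  (2B, 2-aligned)
10..16  -- padding (6B)
16..32  a  (16B, 8-aligned)
32..34  h  (2B, 2-aligned)
34..39  m7  (5B, 1-aligned)
39..40  m1  (1B, 1-aligned)
40..60  m17  (20B, 4-aligned)
60..64  -- padding (4B)
64..72  m9  (8B, 8-aligned)
72..80  d  (8B, 8-aligned)
80..81  m16  (1B, 1-aligned)
81..82  m5  (1B, 1-aligned)
82..88  -- tail padding (6B)
sizeof = 88, alignof = 8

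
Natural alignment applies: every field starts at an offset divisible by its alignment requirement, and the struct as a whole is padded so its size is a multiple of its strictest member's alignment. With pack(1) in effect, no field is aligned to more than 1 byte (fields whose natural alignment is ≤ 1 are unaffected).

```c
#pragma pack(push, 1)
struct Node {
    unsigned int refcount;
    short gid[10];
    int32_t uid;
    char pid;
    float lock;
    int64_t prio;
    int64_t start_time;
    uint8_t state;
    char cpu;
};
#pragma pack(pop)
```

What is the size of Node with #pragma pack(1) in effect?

51

0..4  refcount  (4B, 1-aligned)
4..24  gid  (20B, 1-aligned)
24..28  uid  (4B, 1-aligned)
28..29  pid  (1B, 1-aligned)
29..33  lock  (4B, 1-aligned)
33..41  prio  (8B, 1-aligned)
41..49  start_time  (8B, 1-aligned)
49..50  state  (1B, 1-aligned)
50..51  cpu  (1B, 1-aligned)
sizeof = 51, alignof = 1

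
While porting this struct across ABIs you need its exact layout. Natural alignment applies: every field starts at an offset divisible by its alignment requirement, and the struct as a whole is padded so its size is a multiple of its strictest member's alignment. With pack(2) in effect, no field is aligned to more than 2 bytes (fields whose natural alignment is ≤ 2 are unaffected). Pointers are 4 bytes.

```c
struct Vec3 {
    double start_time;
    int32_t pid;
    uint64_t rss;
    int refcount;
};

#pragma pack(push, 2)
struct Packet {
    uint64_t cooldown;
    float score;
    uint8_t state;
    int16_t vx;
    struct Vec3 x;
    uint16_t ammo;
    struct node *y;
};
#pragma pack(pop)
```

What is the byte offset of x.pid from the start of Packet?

24

Vec3: 0..8  start_time  (8B, 8-aligned); 8..12  pid  (4B, 4-aligned); 12..16  -- padding (4B); 16..24  rss  (8B, 8-aligned); 24..28  refcount  (4B, 4-aligned); 28..32  -- tail padding (4B); sizeof = 32, alignof = 8
0..8  cooldown  (8B, 2-aligned)
8..12  score  (4B, 2-aligned)
12..13  state  (1B, 1-aligned)
13..14  -- padding (1B)
14..16  vx  (2B, 2-aligned)
16..48  x  (32B, 2-aligned)
within Vec3: pid at 8
16 + 8 = 24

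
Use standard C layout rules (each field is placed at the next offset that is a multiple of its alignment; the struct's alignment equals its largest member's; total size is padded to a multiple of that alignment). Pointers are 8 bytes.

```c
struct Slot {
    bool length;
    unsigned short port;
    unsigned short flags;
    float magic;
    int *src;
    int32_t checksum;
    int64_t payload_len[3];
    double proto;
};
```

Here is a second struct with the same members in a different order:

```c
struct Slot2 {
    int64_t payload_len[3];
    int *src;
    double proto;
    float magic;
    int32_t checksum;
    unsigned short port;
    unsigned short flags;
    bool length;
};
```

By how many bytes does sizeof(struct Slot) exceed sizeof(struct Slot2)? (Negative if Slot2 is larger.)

8

length at 0 (size 1, align 1) → ends 1
pad 1 to align 2 for port
port at 2 (size 2, align 2) → ends 4
flags at 4 (size 2, align 2) → ends 6
pad 2 to align 4 for magic
magic at 8 (size 4, align 4) → ends 12
pad 4 to align 8 for src
src at 16 (size 8, align 8) → ends 24
checksum at 24 (size 4, align 4) → ends 28
pad 4 to align 8 for payload_len
payload_len at 32 (size 24, align 8) → ends 56
proto at 56 (size 8, align 8) → ends 64
total 64 bytes, alignment 8
— Slot2 —
payload_len at 0 (size 24, align 8) → ends 24
src at 24 (size 8, align 8) → ends 32
proto at 32 (size 8, align 8) → ends 40
magic at 40 (size 4, align 4) → ends 44
checksum at 44 (size 4, align 4) → ends 48
port at 48 (size 2, align 2) → ends 50
flags at 50 (size 2, align 2) → ends 52
length at 52 (size 1, align 1) → ends 53
tail pad 3 to reach multiple of 8
total 56 bytes, alignment 8
64 − 56 = 8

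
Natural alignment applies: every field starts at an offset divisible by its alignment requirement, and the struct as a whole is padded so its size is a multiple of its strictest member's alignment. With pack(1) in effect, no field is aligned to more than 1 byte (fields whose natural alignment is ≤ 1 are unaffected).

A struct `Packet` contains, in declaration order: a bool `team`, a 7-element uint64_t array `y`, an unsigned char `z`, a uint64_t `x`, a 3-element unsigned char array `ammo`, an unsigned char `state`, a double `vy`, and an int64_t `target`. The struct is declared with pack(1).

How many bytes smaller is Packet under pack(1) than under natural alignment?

natural layout:
  0..1  team  (1B, 1-aligned)
  1..8  -- padding (7B)
  8..64  y  (56B, 8-aligned)
  64..65  z  (1B, 1-aligned)
  65..72  -- padding (7B)
  72..80  x  (8B, 8-aligned)
  80..83  ammo  (3B, 1-aligned)
  83..84  state  (1B, 1-aligned)
  84..88  -- padding (4B)
  88..96  vy  (8B, 8-aligned)
  96..104  target  (8B, 8-aligned)
  sizeof = 104, alignof = 8
packed(1) layout:
  0..1  team  (1B, 1-aligned)
  1..57  y  (56B, 1-aligned)
  57..58  z  (1B, 1-aligned)
  58..66  x  (8B, 1-aligned)
  66..69  ammo  (3B, 1-aligned)
  69..70  state  (1B, 1-aligned)
  70..78  vy  (8B, 1-aligned)
  78..86  target  (8B, 1-aligned)
  sizeof = 86, alignof = 1
104 − 86 = 18

18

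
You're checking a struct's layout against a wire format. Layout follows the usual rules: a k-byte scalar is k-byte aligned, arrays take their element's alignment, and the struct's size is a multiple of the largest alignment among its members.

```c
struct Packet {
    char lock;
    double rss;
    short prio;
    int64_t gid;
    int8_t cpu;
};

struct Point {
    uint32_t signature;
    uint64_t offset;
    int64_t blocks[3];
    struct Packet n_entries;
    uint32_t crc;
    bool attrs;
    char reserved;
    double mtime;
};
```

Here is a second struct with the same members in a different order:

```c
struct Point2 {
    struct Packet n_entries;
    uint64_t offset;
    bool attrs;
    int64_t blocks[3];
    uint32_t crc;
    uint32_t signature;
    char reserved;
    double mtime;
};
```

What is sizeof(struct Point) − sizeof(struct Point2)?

-8

Packet: @0: lock [1B, align 1] → 1; +7 pad (align 8); @8: rss [8B, align 8] → 16; @16: prio [2B, align 2] → 18; +6 pad (align 8); @24: gid [8B, align 8] → 32; @32: cpu [1B, align 1] → 33; +7 tail pad (align 8); size 40, align 8
@0: signature [4B, align 4] → 4
+4 pad (align 8)
@8: offset [8B, align 8] → 16
@16: blocks [24B, align 8] → 40
@40: n_entries [40B, align 8] → 80
@80: crc [4B, align 4] → 84
@84: attrs [1B, align 1] → 85
@85: reserved [1B, align 1] → 86
+2 pad (align 8)
@88: mtime [8B, align 8] → 96
size 96, align 8
— Point2 —
@0: n_entries [40B, align 8] → 40
@40: offset [8B, align 8] → 48
@48: attrs [1B, align 1] → 49
+7 pad (align 8)
@56: blocks [24B, align 8] → 80
@80: crc [4B, align 4] → 84
@84: signature [4B, align 4] → 88
@88: reserved [1B, align 1] → 89
+7 pad (align 8)
@96: mtime [8B, align 8] → 104
size 104, align 8
96 − 104 = -8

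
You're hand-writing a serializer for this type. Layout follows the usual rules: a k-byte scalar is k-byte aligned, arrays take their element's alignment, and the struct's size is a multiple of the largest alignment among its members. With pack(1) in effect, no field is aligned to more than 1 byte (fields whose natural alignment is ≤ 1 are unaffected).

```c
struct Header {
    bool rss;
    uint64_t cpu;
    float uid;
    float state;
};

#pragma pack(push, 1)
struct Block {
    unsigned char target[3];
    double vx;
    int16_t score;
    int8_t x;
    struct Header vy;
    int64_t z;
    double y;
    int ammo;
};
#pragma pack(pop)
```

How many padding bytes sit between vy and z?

Header: @0: rss [1B, align 1] → 1; +7 pad (align 8); @8: cpu [8B, align 8] → 16; @16: uid [4B, align 4] → 20; @20: state [4B, align 4] → 24; size 24, align 8
@0: target [3B, align 1] → 3
@3: vx [8B, align 1] → 11
@11: score [2B, align 1] → 13
@13: x [1B, align 1] → 14
@14: vy [24B, align 1] → 38
@38: z [8B, align 1] → 46

0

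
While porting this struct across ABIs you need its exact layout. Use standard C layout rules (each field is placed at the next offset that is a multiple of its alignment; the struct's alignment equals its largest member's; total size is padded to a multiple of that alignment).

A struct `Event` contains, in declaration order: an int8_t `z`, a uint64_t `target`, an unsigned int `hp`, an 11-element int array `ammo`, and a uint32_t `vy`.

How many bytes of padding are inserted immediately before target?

0..1  z  (1B, 1-aligned)
1..8  -- padding (7B)
8..16  target  (8B, 8-aligned)

7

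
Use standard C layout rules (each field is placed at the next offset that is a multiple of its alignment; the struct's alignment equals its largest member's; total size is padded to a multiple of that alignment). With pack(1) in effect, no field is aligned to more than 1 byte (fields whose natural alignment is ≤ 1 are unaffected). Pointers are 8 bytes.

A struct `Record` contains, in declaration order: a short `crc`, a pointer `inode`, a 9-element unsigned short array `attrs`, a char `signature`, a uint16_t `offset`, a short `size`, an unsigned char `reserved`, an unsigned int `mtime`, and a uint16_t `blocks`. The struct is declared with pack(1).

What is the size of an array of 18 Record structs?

720

crc at 0 (size 2, align 1) → ends 2
inode at 2 (size 8, align 1) → ends 10
attrs at 10 (size 18, align 1) → ends 28
signature at 28 (size 1, align 1) → ends 29
offset at 29 (size 2, align 1) → ends 31
size at 31 (size 2, align 1) → ends 33
reserved at 33 (size 1, align 1) → ends 34
mtime at 34 (size 4, align 1) → ends 38
blocks at 38 (size 2, align 1) → ends 40
total 40 bytes, alignment 1
array of 18: 18 × 40 = 720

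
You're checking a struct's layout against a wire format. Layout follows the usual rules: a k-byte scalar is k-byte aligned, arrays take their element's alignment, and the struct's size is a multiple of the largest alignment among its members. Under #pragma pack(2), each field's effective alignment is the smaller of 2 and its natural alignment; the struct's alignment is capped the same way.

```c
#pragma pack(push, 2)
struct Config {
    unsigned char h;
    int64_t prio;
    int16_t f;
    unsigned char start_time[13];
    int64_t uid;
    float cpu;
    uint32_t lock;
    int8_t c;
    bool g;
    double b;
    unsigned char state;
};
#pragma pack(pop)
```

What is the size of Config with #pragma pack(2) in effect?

@0: h [1B, align 1] → 1
+1 pad (align 2)
@2: prio [8B, align 2] → 10
@10: f [2B, align 2] → 12
@12: start_time [13B, align 1] → 25
+1 pad (align 2)
@26: uid [8B, align 2] → 34
@34: cpu [4B, align 2] → 38
@38: lock [4B, align 2] → 42
@42: c [1B, align 1] → 43
@43: g [1B, align 1] → 44
@44: b [8B, align 2] → 52
@52: state [1B, align 1] → 53
+1 tail pad (align 2)
size 54, align 2

54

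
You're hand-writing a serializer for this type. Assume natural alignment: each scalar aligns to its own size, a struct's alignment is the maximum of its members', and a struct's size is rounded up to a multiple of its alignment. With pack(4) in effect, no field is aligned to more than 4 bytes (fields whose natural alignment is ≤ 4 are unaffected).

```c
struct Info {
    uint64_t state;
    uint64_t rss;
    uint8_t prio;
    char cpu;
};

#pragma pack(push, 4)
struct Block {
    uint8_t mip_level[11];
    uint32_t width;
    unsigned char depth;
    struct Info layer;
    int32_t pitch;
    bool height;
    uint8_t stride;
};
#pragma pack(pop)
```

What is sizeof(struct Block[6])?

Info: @0: state [8B, align 8] → 8; @8: rss [8B, align 8] → 16; @16: prio [1B, align 1] → 17; @17: cpu [1B, align 1] → 18; +6 tail pad (align 8); size 24, align 8
@0: mip_level [11B, align 1] → 11
+1 pad (align 4)
@12: width [4B, align 4] → 16
@16: depth [1B, align 1] → 17
+3 pad (align 4)
@20: layer [24B, align 4] → 44
@44: pitch [4B, align 4] → 48
@48: height [1B, align 1] → 49
@49: stride [1B, align 1] → 50
+2 tail pad (align 4)
size 52, align 4
array of 6: 6 × 52 = 312

312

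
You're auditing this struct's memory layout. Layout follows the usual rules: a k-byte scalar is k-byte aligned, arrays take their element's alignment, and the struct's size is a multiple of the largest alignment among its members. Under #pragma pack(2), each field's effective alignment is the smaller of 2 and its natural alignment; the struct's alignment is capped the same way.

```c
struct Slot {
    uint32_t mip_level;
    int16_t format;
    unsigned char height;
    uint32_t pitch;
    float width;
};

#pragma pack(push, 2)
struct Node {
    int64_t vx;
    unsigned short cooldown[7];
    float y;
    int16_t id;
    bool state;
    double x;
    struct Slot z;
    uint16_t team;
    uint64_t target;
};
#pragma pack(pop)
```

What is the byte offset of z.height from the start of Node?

44

Slot: 0..4  mip_level  (4B, 4-aligned); 4..6  format  (2B, 2-aligned); 6..7  height  (1B, 1-aligned); 7..8  -- padding (1B); 8..12  pitch  (4B, 4-aligned); 12..16  width  (4B, 4-aligned); sizeof = 16, alignof = 4
0..8  vx  (8B, 2-aligned)
8..22  cooldown  (14B, 2-aligned)
22..26  y  (4B, 2-aligned)
26..28  id  (2B, 2-aligned)
28..29  state  (1B, 1-aligned)
29..30  -- padding (1B)
30..38  x  (8B, 2-aligned)
38..54  z  (16B, 2-aligned)
within Slot: height at 6
38 + 6 = 44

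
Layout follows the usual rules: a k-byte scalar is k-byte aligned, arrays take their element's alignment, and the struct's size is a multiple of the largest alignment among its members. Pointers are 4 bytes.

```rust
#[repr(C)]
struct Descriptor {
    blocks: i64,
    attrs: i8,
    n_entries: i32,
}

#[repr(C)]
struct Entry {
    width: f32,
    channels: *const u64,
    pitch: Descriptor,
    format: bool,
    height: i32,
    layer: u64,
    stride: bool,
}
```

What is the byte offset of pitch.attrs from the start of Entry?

Descriptor: @0: blocks [8B, align 8] → 8; @8: attrs [1B, align 1] → 9; +3 pad (align 4); @12: n_entries [4B, align 4] → 16; size 16, align 8
@0: width [4B, align 4] → 4
@4: channels [4B, align 4] → 8
@8: pitch [16B, align 8] → 24
within Descriptor: attrs at 8
8 + 8 = 16

16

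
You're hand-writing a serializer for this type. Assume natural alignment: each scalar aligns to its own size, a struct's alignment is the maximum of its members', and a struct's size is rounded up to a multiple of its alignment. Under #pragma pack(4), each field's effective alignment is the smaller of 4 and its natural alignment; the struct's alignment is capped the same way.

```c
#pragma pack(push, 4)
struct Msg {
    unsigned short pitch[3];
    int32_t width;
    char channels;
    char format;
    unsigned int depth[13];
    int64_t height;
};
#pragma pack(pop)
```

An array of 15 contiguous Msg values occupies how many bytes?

1140

0..6  pitch  (6B, 2-aligned)
6..8  -- padding (2B)
8..12  width  (4B, 4-aligned)
12..13  channels  (1B, 1-aligned)
13..14  format  (1B, 1-aligned)
14..16  -- padding (2B)
16..68  depth  (52B, 4-aligned)
68..76  height  (8B, 4-aligned)
sizeof = 76, alignof = 4
array of 15: 15 × 76 = 1140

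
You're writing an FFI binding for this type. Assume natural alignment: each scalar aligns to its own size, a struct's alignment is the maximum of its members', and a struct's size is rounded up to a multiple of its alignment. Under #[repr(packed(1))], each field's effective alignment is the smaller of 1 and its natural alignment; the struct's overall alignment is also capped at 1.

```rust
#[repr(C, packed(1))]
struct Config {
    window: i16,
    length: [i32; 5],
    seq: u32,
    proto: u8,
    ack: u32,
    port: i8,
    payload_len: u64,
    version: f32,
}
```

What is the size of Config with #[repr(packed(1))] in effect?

0..2  window  (2B, 1-aligned)
2..22  length  (20B, 1-aligned)
22..26  seq  (4B, 1-aligned)
26..27  proto  (1B, 1-aligned)
27..31  ack  (4B, 1-aligned)
31..32  port  (1B, 1-aligned)
32..40  payload_len  (8B, 1-aligned)
40..44  version  (4B, 1-aligned)
sizeof = 44, alignof = 1

44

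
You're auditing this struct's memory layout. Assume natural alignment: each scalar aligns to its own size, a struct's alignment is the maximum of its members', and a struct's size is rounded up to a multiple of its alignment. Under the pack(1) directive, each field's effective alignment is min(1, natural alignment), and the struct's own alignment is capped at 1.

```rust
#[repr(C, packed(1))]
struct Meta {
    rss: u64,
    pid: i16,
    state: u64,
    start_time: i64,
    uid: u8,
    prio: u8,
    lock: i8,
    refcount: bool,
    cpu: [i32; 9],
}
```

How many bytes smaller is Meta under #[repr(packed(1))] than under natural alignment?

6

natural layout:
  @0: rss [8B, align 8] → 8
  @8: pid [2B, align 2] → 10
  +6 pad (align 8)
  @16: state [8B, align 8] → 24
  @24: start_time [8B, align 8] → 32
  @32: uid [1B, align 1] → 33
  @33: prio [1B, align 1] → 34
  @34: lock [1B, align 1] → 35
  @35: refcount [1B, align 1] → 36
  @36: cpu [36B, align 4] → 72
  size 72, align 8
packed(1) layout:
  @0: rss [8B, align 1] → 8
  @8: pid [2B, align 1] → 10
  @10: state [8B, align 1] → 18
  @18: start_time [8B, align 1] → 26
  @26: uid [1B, align 1] → 27
  @27: prio [1B, align 1] → 28
  @28: lock [1B, align 1] → 29
  @29: refcount [1B, align 1] → 30
  @30: cpu [36B, align 1] → 66
  size 66, align 1
72 − 66 = 6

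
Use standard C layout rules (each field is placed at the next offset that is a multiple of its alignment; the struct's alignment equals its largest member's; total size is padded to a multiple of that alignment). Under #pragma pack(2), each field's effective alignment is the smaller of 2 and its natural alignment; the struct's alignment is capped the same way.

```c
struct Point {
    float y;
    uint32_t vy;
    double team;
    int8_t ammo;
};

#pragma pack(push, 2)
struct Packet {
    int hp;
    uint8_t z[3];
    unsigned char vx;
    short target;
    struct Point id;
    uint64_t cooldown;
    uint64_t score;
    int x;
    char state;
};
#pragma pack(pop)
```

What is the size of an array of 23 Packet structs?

Point: y at 0 (size 4, align 4) → ends 4; vy at 4 (size 4, align 4) → ends 8; team at 8 (size 8, align 8) → ends 16; ammo at 16 (size 1, align 1) → ends 17; tail pad 7 to reach multiple of 8; total 24 bytes, alignment 8
hp at 0 (size 4, align 2) → ends 4
z at 4 (size 3, align 1) → ends 7
vx at 7 (size 1, align 1) → ends 8
target at 8 (size 2, align 2) → ends 10
id at 10 (size 24, align 2) → ends 34
cooldown at 34 (size 8, align 2) → ends 42
score at 42 (size 8, align 2) → ends 50
x at 50 (size 4, align 2) → ends 54
state at 54 (size 1, align 1) → ends 55
tail pad 1 to reach multiple of 2
total 56 bytes, alignment 2
array of 23: 23 × 56 = 1288

1288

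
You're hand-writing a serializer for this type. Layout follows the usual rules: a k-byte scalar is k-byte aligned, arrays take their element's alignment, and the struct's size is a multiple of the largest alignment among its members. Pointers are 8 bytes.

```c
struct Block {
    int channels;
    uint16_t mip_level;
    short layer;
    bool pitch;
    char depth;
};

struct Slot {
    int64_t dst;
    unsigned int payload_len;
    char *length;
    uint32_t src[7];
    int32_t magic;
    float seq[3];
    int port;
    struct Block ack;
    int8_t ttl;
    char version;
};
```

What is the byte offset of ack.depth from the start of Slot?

81

Block: @0: channels [4B, align 4] → 4; @4: mip_level [2B, align 2] → 6; @6: layer [2B, align 2] → 8; @8: pitch [1B, align 1] → 9; @9: depth [1B, align 1] → 10; +2 tail pad (align 4); size 12, align 4
@0: dst [8B, align 8] → 8
@8: payload_len [4B, align 4] → 12
+4 pad (align 8)
@16: length [8B, align 8] → 24
@24: src [28B, align 4] → 52
@52: magic [4B, align 4] → 56
@56: seq [12B, align 4] → 68
@68: port [4B, align 4] → 72
@72: ack [12B, align 4] → 84
within Block: depth at 9
72 + 9 = 81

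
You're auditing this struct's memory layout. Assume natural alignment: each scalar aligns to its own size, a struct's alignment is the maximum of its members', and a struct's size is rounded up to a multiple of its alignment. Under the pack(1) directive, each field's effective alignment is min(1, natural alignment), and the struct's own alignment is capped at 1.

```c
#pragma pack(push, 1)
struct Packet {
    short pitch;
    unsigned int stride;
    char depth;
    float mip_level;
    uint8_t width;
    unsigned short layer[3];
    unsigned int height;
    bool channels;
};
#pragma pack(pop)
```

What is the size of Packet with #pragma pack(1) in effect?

@0: pitch [2B, align 1] → 2
@2: stride [4B, align 1] → 6
@6: depth [1B, align 1] → 7
@7: mip_level [4B, align 1] → 11
@11: width [1B, align 1] → 12
@12: layer [6B, align 1] → 18
@18: height [4B, align 1] → 22
@22: channels [1B, align 1] → 23
size 23, align 1

23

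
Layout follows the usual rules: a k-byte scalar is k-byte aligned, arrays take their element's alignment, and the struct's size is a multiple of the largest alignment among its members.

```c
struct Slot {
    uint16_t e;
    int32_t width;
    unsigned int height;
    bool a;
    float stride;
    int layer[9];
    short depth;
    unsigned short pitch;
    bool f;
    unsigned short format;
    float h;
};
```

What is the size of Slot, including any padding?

68

e at 0 (size 2, align 2) → ends 2
pad 2 to align 4 for width
width at 4 (size 4, align 4) → ends 8
height at 8 (size 4, align 4) → ends 12
a at 12 (size 1, align 1) → ends 13
pad 3 to align 4 for stride
stride at 16 (size 4, align 4) → ends 20
layer at 20 (size 36, align 4) → ends 56
depth at 56 (size 2, align 2) → ends 58
pitch at 58 (size 2, align 2) → ends 60
f at 60 (size 1, align 1) → ends 61
pad 1 to align 2 for format
format at 62 (size 2, align 2) → ends 64
h at 64 (size 4, align 4) → ends 68
total 68 bytes, alignment 4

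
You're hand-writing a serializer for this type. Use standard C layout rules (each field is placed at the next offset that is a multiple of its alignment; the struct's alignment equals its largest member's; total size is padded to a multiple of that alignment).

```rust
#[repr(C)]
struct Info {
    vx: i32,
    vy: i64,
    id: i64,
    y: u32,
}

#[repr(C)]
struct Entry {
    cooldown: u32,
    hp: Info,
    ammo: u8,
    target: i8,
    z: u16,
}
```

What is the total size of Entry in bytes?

48

Info: @0: vx [4B, align 4] → 4; +4 pad (align 8); @8: vy [8B, align 8] → 16; @16: id [8B, align 8] → 24; @24: y [4B, align 4] → 28; +4 tail pad (align 8); size 32, align 8
@0: cooldown [4B, align 4] → 4
+4 pad (align 8)
@8: hp [32B, align 8] → 40
@40: ammo [1B, align 1] → 41
@41: target [1B, align 1] → 42
@42: z [2B, align 2] → 44
+4 tail pad (align 8)
size 48, align 8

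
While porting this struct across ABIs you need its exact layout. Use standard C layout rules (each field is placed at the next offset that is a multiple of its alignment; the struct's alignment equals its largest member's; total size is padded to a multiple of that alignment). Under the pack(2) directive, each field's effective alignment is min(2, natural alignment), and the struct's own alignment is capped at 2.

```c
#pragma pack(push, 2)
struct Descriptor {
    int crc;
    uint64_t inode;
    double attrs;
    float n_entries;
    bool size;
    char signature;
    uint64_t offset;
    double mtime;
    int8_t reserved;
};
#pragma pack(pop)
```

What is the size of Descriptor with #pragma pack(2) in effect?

@0: crc [4B, align 2] → 4
@4: inode [8B, align 2] → 12
@12: attrs [8B, align 2] → 20
@20: n_entries [4B, align 2] → 24
@24: size [1B, align 1] → 25
@25: signature [1B, align 1] → 26
@26: offset [8B, align 2] → 34
@34: mtime [8B, align 2] → 42
@42: reserved [1B, align 1] → 43
+1 tail pad (align 2)
size 44, align 2

44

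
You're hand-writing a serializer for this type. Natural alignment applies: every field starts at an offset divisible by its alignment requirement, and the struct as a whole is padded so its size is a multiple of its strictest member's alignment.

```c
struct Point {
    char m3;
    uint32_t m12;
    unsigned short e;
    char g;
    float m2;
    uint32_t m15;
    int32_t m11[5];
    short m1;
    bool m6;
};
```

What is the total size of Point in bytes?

0..1  m3  (1B, 1-aligned)
1..4  -- padding (3B)
4..8  m12  (4B, 4-aligned)
8..10  e  (2B, 2-aligned)
10..11  g  (1B, 1-aligned)
11..12  -- padding (1B)
12..16  m2  (4B, 4-aligned)
16..20  m15  (4B, 4-aligned)
20..40  m11  (20B, 4-aligned)
40..42  m1  (2B, 2-aligned)
42..43  m6  (1B, 1-aligned)
43..44  -- tail padding (1B)
sizeof = 44, alignof = 4

44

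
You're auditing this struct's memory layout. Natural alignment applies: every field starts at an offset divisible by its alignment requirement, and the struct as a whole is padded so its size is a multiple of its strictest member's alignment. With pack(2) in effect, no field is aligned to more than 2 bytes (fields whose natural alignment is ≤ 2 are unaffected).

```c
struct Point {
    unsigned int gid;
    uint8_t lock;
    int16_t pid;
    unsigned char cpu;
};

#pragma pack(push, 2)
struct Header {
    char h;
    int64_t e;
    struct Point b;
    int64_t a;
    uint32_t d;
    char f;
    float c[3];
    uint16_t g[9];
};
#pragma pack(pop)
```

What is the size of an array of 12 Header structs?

Point: gid at 0 (size 4, align 4) → ends 4; lock at 4 (size 1, align 1) → ends 5; pad 1 to align 2 for pid; pid at 6 (size 2, align 2) → ends 8; cpu at 8 (size 1, align 1) → ends 9; tail pad 3 to reach multiple of 4; total 12 bytes, alignment 4
h at 0 (size 1, align 1) → ends 1
pad 1 to align 2 for e
e at 2 (size 8, align 2) → ends 10
b at 10 (size 12, align 2) → ends 22
a at 22 (size 8, align 2) → ends 30
d at 30 (size 4, align 2) → ends 34
f at 34 (size 1, align 1) → ends 35
pad 1 to align 2 for c
c at 36 (size 12, align 2) → ends 48
g at 48 (size 18, align 2) → ends 66
total 66 bytes, alignment 2
array of 12: 12 × 66 = 792

792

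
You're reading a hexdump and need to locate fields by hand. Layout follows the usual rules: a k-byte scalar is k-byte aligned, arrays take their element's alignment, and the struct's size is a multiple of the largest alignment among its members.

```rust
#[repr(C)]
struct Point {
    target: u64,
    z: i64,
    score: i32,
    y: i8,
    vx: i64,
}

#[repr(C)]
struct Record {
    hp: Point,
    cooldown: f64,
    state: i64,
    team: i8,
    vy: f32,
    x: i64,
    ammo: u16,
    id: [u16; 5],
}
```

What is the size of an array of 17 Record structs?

Point: @0: target [8B, align 8] → 8; @8: z [8B, align 8] → 16; @16: score [4B, align 4] → 20; @20: y [1B, align 1] → 21; +3 pad (align 8); @24: vx [8B, align 8] → 32; size 32, align 8
@0: hp [32B, align 8] → 32
@32: cooldown [8B, align 8] → 40
@40: state [8B, align 8] → 48
@48: team [1B, align 1] → 49
+3 pad (align 4)
@52: vy [4B, align 4] → 56
@56: x [8B, align 8] → 64
@64: ammo [2B, align 2] → 66
@66: id [10B, align 2] → 76
+4 tail pad (align 8)
size 80, align 8
array of 17: 17 × 80 = 1360

1360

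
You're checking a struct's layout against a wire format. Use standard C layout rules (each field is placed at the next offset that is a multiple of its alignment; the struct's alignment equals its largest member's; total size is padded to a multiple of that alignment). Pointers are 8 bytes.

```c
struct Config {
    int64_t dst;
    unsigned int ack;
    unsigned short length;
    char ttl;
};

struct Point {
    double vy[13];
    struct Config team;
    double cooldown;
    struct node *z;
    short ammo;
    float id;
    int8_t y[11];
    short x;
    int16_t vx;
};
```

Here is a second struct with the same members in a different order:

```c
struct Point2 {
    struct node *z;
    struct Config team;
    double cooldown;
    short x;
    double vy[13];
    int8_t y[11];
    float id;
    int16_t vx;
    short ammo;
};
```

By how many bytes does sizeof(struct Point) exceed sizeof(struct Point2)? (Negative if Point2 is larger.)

Config: dst at 0 (size 8, align 8) → ends 8; ack at 8 (size 4, align 4) → ends 12; length at 12 (size 2, align 2) → ends 14; ttl at 14 (size 1, align 1) → ends 15; tail pad 1 to reach multiple of 8; total 16 bytes, alignment 8
vy at 0 (size 104, align 8) → ends 104
team at 104 (size 16, align 8) → ends 120
cooldown at 120 (size 8, align 8) → ends 128
z at 128 (size 8, align 8) → ends 136
ammo at 136 (size 2, align 2) → ends 138
pad 2 to align 4 for id
id at 140 (size 4, align 4) → ends 144
y at 144 (size 11, align 1) → ends 155
pad 1 to align 2 for x
x at 156 (size 2, align 2) → ends 158
vx at 158 (size 2, align 2) → ends 160
total 160 bytes, alignment 8
— Point2 —
z at 0 (size 8, align 8) → ends 8
team at 8 (size 16, align 8) → ends 24
cooldown at 24 (size 8, align 8) → ends 32
x at 32 (size 2, align 2) → ends 34
pad 6 to align 8 for vy
vy at 40 (size 104, align 8) → ends 144
y at 144 (size 11, align 1) → ends 155
pad 1 to align 4 for id
id at 156 (size 4, align 4) → ends 160
vx at 160 (size 2, align 2) → ends 162
ammo at 162 (size 2, align 2) → ends 164
tail pad 4 to reach multiple of 8
total 168 bytes, alignment 8
160 − 168 = -8

-8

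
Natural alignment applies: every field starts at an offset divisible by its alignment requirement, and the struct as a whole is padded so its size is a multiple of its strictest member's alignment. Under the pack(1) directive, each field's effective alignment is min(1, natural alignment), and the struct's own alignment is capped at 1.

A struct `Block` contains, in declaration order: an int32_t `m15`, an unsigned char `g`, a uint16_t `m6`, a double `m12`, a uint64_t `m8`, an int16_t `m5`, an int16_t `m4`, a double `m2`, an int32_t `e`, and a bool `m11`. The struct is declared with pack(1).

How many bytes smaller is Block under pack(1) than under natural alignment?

8

natural layout:
  m15 at 0 (size 4, align 4) → ends 4
  g at 4 (size 1, align 1) → ends 5
  pad 1 to align 2 for m6
  m6 at 6 (size 2, align 2) → ends 8
  m12 at 8 (size 8, align 8) → ends 16
  m8 at 16 (size 8, align 8) → ends 24
  m5 at 24 (size 2, align 2) → ends 26
  m4 at 26 (size 2, align 2) → ends 28
  pad 4 to align 8 for m2
  m2 at 32 (size 8, align 8) → ends 40
  e at 40 (size 4, align 4) → ends 44
  m11 at 44 (size 1, align 1) → ends 45
  tail pad 3 to reach multiple of 8
  total 48 bytes, alignment 8
packed(1) layout:
  m15 at 0 (size 4, align 1) → ends 4
  g at 4 (size 1, align 1) → ends 5
  m6 at 5 (size 2, align 1) → ends 7
  m12 at 7 (size 8, align 1) → ends 15
  m8 at 15 (size 8, align 1) → ends 23
  m5 at 23 (size 2, align 1) → ends 25
  m4 at 25 (size 2, align 1) → ends 27
  m2 at 27 (size 8, align 1) → ends 35
  e at 35 (size 4, align 1) → ends 39
  m11 at 39 (size 1, align 1) → ends 40
  total 40 bytes, alignment 1
48 − 40 = 8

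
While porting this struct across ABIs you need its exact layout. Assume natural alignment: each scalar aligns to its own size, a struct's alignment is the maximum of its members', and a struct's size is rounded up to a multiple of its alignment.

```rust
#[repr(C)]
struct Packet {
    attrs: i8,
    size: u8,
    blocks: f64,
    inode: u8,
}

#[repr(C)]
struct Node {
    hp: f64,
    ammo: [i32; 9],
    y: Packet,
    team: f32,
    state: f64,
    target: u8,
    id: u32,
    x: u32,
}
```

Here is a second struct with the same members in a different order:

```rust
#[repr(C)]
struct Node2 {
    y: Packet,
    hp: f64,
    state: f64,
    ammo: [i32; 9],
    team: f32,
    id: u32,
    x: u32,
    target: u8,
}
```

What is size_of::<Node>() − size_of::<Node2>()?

Packet: 0..1  attrs  (1B, 1-aligned); 1..2  size  (1B, 1-aligned); 2..8  -- padding (6B); 8..16  blocks  (8B, 8-aligned); 16..17  inode  (1B, 1-aligned); 17..24  -- tail padding (7B); sizeof = 24, alignof = 8
0..8  hp  (8B, 8-aligned)
8..44  ammo  (36B, 4-aligned)
44..48  -- padding (4B)
48..72  y  (24B, 8-aligned)
72..76  team  (4B, 4-aligned)
76..80  -- padding (4B)
80..88  state  (8B, 8-aligned)
88..89  target  (1B, 1-aligned)
89..92  -- padding (3B)
92..96  id  (4B, 4-aligned)
96..100  x  (4B, 4-aligned)
100..104  -- tail padding (4B)
sizeof = 104, alignof = 8
— Node2 —
0..24  y  (24B, 8-aligned)
24..32  hp  (8B, 8-aligned)
32..40  state  (8B, 8-aligned)
40..76  ammo  (36B, 4-aligned)
76..80  team  (4B, 4-aligned)
80..84  id  (4B, 4-aligned)
84..88  x  (4B, 4-aligned)
88..89  target  (1B, 1-aligned)
89..96  -- tail padding (7B)
sizeof = 96, alignof = 8
104 − 96 = 8

8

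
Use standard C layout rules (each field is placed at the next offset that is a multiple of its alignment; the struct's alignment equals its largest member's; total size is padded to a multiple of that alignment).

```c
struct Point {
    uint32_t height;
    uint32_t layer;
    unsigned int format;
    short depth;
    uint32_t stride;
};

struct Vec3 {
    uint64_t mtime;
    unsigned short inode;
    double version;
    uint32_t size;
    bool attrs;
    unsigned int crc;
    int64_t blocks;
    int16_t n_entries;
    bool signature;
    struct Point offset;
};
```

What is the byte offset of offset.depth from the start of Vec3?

64

Point: @0: height [4B, align 4] → 4; @4: layer [4B, align 4] → 8; @8: format [4B, align 4] → 12; @12: depth [2B, align 2] → 14; +2 pad (align 4); @16: stride [4B, align 4] → 20; size 20, align 4
@0: mtime [8B, align 8] → 8
@8: inode [2B, align 2] → 10
+6 pad (align 8)
@16: version [8B, align 8] → 24
@24: size [4B, align 4] → 28
@28: attrs [1B, align 1] → 29
+3 pad (align 4)
@32: crc [4B, align 4] → 36
+4 pad (align 8)
@40: blocks [8B, align 8] → 48
@48: n_entries [2B, align 2] → 50
@50: signature [1B, align 1] → 51
+1 pad (align 4)
@52: offset [20B, align 4] → 72
within Point: depth at 12
52 + 12 = 64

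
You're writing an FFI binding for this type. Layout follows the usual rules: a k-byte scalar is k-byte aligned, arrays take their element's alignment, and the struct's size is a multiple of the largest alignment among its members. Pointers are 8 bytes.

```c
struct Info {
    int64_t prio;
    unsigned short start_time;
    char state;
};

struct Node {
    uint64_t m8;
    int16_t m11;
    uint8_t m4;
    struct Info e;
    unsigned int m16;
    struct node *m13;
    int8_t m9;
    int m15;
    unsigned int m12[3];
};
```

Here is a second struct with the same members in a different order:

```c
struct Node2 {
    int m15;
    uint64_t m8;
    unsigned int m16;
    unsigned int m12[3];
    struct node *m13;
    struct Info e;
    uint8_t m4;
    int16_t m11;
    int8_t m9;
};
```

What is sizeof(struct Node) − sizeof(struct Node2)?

Info: 0..8  prio  (8B, 8-aligned); 8..10  start_time  (2B, 2-aligned); 10..11  state  (1B, 1-aligned); 11..16  -- tail padding (5B); sizeof = 16, alignof = 8
0..8  m8  (8B, 8-aligned)
8..10  m11  (2B, 2-aligned)
10..11  m4  (1B, 1-aligned)
11..16  -- padding (5B)
16..32  e  (16B, 8-aligned)
32..36  m16  (4B, 4-aligned)
36..40  -- padding (4B)
40..48  m13  (8B, 8-aligned)
48..49  m9  (1B, 1-aligned)
49..52  -- padding (3B)
52..56  m15  (4B, 4-aligned)
56..68  m12  (12B, 4-aligned)
68..72  -- tail padding (4B)
sizeof = 72, alignof = 8
— Node2 —
0..4  m15  (4B, 4-aligned)
4..8  -- padding (4B)
8..16  m8  (8B, 8-aligned)
16..20  m16  (4B, 4-aligned)
20..32  m12  (12B, 4-aligned)
32..40  m13  (8B, 8-aligned)
40..56  e  (16B, 8-aligned)
56..57  m4  (1B, 1-aligned)
57..58  -- padding (1B)
58..60  m11  (2B, 2-aligned)
60..61  m9  (1B, 1-aligned)
61..64  -- tail padding (3B)
sizeof = 64, alignof = 8
72 − 64 = 8

8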